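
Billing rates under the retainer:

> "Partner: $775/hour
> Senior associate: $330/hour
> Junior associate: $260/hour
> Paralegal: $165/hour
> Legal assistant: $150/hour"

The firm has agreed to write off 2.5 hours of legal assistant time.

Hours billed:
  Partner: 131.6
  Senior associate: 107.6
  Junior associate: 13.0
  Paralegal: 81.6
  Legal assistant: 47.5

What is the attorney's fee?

$161,092.00

Partner: 131.6 × $775 = $101,990.00
Senior associate: 107.6 × $330 = $35,508.00
Junior associate: 13.0 × $260 = $3,380.00
Paralegal: 81.6 × $165 = $13,464.00
Legal assistant: 47.5 × $150 = $7,125.00
Subtotal: $161,467.00
Write-off: 2.5 × $150 = $375.00
Total: $161,467.00 − $375.00 = $161,092.00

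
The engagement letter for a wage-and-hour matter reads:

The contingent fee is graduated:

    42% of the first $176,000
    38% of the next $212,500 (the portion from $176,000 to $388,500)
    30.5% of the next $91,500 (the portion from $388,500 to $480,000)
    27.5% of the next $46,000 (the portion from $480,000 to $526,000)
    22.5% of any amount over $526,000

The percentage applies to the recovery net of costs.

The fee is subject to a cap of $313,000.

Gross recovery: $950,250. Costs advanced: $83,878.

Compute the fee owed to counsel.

Fee base (net of costs): $950,250 − $83,878 = $866,372
First $176,000 at 42% = $73,920.00
Next $212,500 at 38% = $80,750.00
Next $91,500 at 30.5% = $27,907.50
Next $46,000 at 27.5% = $12,650.00
Remaining $340,372 at 22.5% = $76,583.70
Fee: $73,920.00 + $80,750.00 + $27,907.50 + $12,650.00 + $76,583.70 = $271,811.20
$271,811.20 is under the $313,000 cap.

$271,811.20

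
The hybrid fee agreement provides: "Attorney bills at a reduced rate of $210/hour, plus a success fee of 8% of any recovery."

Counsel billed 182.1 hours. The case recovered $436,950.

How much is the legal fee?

Hourly: 182.1 × $210 = $38,241.00
Success fee: 8% of $436,950 = $34,956.00
Total: $38,241.00 + $34,956.00 = $73,197.00

$73,197.00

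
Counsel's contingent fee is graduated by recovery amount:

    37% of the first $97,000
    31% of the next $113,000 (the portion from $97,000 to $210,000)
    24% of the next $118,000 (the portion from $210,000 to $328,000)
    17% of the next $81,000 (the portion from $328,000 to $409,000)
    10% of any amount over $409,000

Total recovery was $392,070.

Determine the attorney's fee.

First $97,000 at 37% = $35,890.00
Next $113,000 at 31% = $35,030.00
Next $118,000 at 24% = $28,320.00
Remaining $64,070 at 17% = $10,891.90
Fee: $35,890.00 + $35,030.00 + $28,320.00 + $10,891.90 = $110,131.90

$110,131.90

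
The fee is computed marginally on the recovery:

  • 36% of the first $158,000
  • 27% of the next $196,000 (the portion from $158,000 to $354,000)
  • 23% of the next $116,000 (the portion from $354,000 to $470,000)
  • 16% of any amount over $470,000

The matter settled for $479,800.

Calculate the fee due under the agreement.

$138,048.00

First $158,000 at 36% = $56,880.00
Next $196,000 at 27% = $52,920.00
Next $116,000 at 23% = $26,680.00
Remaining $9,800 at 16% = $1,568.00
Fee: $56,880.00 + $52,920.00 + $26,680.00 + $1,568.00 = $138,048.00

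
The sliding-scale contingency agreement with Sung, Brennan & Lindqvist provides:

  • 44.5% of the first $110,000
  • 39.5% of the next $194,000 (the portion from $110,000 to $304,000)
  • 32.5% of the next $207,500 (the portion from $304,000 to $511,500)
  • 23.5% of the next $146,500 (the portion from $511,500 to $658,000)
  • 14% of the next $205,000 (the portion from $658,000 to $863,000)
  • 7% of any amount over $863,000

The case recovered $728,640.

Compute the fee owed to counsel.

First $110,000 at 44.5% = $48,950.00
Next $194,000 at 39.5% = $76,630.00
Next $207,500 at 32.5% = $67,437.50
Next $146,500 at 23.5% = $34,427.50
Remaining $70,640 at 14% = $9,889.60
Fee: $48,950.00 + $76,630.00 + $67,437.50 + $34,427.50 + $9,889.60 = $237,334.60

$237,334.60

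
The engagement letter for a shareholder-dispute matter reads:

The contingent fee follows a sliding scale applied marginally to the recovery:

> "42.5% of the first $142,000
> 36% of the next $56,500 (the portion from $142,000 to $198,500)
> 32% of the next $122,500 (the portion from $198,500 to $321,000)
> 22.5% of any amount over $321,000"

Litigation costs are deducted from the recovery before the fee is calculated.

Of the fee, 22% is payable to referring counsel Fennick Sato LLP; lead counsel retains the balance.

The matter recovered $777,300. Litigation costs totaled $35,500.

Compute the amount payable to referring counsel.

Fee base (net of costs): $777,300 − $35,500 = $741,800
First $142,000 at 42.5% = $60,350.00
Next $56,500 at 36% = $20,340.00
Next $122,500 at 32% = $39,200.00
Remaining $420,800 at 22.5% = $94,680.00
Fee: $60,350.00 + $20,340.00 + $39,200.00 + $94,680.00 = $214,570.00
Referral share: 22% of $214,570.00 = $47,205.40; lead counsel retains $214,570.00 − $47,205.40 = $167,364.60.

$47,205.40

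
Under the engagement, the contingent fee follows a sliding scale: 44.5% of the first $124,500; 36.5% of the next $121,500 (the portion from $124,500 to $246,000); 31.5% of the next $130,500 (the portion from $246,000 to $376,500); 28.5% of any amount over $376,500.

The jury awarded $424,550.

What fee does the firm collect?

First $124,500 at 44.5% = $55,402.50
Next $121,500 at 36.5% = $44,347.50
Next $130,500 at 31.5% = $41,107.50
Remaining $48,050 at 28.5% = $13,694.25
Fee: $55,402.50 + $44,347.50 + $41,107.50 + $13,694.25 = $154,551.75

$154,551.75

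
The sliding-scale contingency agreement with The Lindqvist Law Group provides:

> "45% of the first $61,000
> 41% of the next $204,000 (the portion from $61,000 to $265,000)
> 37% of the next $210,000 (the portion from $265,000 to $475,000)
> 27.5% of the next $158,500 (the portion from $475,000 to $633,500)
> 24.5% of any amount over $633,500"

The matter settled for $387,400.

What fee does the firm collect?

First $61,000 at 45% = $27,450.00
Next $204,000 at 41% = $83,640.00
Remaining $122,400 at 37% = $45,288.00
Fee: $27,450.00 + $83,640.00 + $45,288.00 = $156,378.00

$156,378.00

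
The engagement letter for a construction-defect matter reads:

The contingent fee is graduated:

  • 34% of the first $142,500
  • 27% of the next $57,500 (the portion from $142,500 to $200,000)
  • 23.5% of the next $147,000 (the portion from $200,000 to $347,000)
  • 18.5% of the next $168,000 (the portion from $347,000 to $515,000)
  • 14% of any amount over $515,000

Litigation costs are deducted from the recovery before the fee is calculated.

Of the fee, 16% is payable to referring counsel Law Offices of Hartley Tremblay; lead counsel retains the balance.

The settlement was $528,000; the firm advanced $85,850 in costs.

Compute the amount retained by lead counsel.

$97,543.11

Fee base (net of costs): $528,000 − $85,850 = $442,150
First $142,500 at 34% = $48,450.00
Next $57,500 at 27% = $15,525.00
Next $147,000 at 23.5% = $34,545.00
Remaining $95,150 at 18.5% = $17,602.75
Fee: $48,450.00 + $15,525.00 + $34,545.00 + $17,602.75 = $116,122.75
Referral share: 16% of $116,122.75 = $18,579.64; lead counsel retains $116,122.75 − $18,579.64 = $97,543.11.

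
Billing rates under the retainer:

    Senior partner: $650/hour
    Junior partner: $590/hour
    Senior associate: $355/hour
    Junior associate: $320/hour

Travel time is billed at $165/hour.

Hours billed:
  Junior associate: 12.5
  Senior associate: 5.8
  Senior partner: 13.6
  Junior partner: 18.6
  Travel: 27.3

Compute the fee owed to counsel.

$30,377.50

Senior partner: 13.6 × $650 = $8,840.00
Junior partner: 18.6 × $590 = $10,974.00
Senior associate: 5.8 × $355 = $2,059.00
Junior associate: 12.5 × $320 = $4,000.00
Subtotal: $8,840.00 + $10,974.00 + $2,059.00 + $4,000.00 = $25,873.00
Travel: 27.3 × $165 = $4,504.50
Total: $25,873.00 + $4,504.50 = $30,377.50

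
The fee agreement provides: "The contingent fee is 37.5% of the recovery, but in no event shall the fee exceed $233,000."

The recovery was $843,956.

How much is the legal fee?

37.5% of $843,956 = $316,483.50
That exceeds the $233,000 cap, so the fee is capped at $233,000.

$233,000.00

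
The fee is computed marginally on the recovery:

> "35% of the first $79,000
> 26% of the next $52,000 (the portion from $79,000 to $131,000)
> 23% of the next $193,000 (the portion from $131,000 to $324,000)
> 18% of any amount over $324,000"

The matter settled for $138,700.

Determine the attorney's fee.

First $79,000 at 35% = $27,650.00
Next $52,000 at 26% = $13,520.00
Remaining $7,700 at 23% = $1,771.00
Fee: $27,650.00 + $13,520.00 + $1,771.00 = $42,941.00

$42,941.00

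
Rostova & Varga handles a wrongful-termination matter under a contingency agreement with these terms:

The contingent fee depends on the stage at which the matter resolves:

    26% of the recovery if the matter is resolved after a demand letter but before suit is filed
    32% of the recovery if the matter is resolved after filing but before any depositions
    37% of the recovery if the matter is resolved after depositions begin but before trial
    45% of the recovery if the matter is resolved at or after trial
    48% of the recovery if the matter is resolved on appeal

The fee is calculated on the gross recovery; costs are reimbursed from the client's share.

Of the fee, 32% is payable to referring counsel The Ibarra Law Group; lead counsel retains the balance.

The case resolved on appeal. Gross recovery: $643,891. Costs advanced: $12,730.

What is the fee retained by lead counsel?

Fee base is the gross recovery, $643,891; costs are reimbursed separately.
The matter resolved on appeal, so the 48% rate applies.
$643,891 × 48% = $309,067.68
Referral share: 32% of $309,067.68 = $98,901.66; lead counsel retains $309,067.68 − $98,901.66 = $210,166.02.

$210,166.02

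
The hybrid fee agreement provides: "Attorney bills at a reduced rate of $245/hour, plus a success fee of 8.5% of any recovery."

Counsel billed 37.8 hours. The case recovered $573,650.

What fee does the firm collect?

Hourly: 37.8 × $245 = $9,261.00
Success fee: 8.5% of $573,650 = $48,760.25
Total: $9,261.00 + $48,760.25 = $58,021.25

$58,021.25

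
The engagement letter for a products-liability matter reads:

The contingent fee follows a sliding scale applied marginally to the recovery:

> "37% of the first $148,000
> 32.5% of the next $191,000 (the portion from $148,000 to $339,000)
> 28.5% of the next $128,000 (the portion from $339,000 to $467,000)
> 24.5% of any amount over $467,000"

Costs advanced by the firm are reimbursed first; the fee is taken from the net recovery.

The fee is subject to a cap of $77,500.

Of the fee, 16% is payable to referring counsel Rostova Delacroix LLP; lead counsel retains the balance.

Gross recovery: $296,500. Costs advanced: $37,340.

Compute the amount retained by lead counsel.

$65,100.00

Fee base (net of costs): $296,500 − $37,340 = $259,160
First $148,000 at 37% = $54,760.00
Remaining $111,160 at 32.5% = $36,127.00
Fee: $54,760.00 + $36,127.00 = $90,887.00
$90,887.00 exceeds the $77,500 cap, so the fee is capped at $77,500.00.
Referral share: 16% of $77,500.00 = $12,400.00; lead counsel retains $77,500.00 − $12,400.00 = $65,100.00.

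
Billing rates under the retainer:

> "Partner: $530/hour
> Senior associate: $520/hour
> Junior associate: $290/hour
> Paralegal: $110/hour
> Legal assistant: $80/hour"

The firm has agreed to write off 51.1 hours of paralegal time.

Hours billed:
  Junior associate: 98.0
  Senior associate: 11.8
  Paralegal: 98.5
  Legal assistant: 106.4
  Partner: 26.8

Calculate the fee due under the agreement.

$62,486.00

Partner: 26.8 × $530 = $14,204.00
Senior associate: 11.8 × $520 = $6,136.00
Junior associate: 98.0 × $290 = $28,420.00
Paralegal: 98.5 × $110 = $10,835.00
Legal assistant: 106.4 × $80 = $8,512.00
Subtotal: $68,107.00
Write-off: 51.1 × $110 = $5,621.00
Total: $68,107.00 − $5,621.00 = $62,486.00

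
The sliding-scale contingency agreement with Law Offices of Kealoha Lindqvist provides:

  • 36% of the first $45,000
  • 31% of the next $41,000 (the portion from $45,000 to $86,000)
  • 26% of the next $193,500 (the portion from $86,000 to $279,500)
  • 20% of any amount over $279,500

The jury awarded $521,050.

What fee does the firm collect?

First $45,000 at 36% = $16,200.00
Next $41,000 at 31% = $12,710.00
Next $193,500 at 26% = $50,310.00
Remaining $241,550 at 20% = $48,310.00
Fee: $16,200.00 + $12,710.00 + $50,310.00 + $48,310.00 = $127,530.00

$127,530.00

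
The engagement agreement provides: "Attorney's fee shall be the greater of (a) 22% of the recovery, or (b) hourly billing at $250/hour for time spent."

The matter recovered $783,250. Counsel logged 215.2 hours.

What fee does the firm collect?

$172,315.00

(a) 22% of $783,250 = $172,315.00
(b) 215.2 × $250 = $53,800.00
The greater is (a): $172,315.00.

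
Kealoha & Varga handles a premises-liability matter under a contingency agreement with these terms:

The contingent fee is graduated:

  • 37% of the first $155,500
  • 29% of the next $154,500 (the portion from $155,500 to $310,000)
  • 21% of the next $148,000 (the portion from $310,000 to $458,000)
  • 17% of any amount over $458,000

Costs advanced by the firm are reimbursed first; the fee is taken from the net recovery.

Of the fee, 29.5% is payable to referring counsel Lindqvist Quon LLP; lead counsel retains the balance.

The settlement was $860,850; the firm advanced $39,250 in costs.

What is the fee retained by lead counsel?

$137,638.56

Fee base (net of costs): $860,850 − $39,250 = $821,600
First $155,500 at 37% = $57,535.00
Next $154,500 at 29% = $44,805.00
Next $148,000 at 21% = $31,080.00
Remaining $363,600 at 17% = $61,812.00
Fee: $57,535.00 + $44,805.00 + $31,080.00 + $61,812.00 = $195,232.00
Referral share: 29.5% of $195,232.00 = $57,593.44; lead counsel retains $195,232.00 − $57,593.44 = $137,638.56.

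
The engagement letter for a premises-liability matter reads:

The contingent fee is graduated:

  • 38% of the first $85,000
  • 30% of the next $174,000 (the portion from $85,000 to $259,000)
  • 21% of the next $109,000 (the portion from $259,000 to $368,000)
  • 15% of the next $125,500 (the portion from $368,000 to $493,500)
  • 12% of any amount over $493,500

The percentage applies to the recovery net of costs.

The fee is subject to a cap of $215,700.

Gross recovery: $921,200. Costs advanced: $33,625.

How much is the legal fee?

$173,504.00

Fee base (net of costs): $921,200 − $33,625 = $887,575
First $85,000 at 38% = $32,300.00
Next $174,000 at 30% = $52,200.00
Next $109,000 at 21% = $22,890.00
Next $125,500 at 15% = $18,825.00
Remaining $394,075 at 12% = $47,289.00
Fee: $32,300.00 + $52,200.00 + $22,890.00 + $18,825.00 + $47,289.00 = $173,504.00
$173,504.00 is under the $215,700 cap.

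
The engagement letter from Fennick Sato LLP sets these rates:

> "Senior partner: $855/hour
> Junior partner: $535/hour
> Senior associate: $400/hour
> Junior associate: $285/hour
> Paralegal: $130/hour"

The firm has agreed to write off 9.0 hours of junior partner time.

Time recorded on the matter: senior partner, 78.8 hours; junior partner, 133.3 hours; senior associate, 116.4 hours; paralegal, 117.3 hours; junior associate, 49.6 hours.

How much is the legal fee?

Senior partner: 78.8 × $855 = $67,374.00
Junior partner: 133.3 × $535 = $71,315.50
Senior associate: 116.4 × $400 = $46,560.00
Junior associate: 49.6 × $285 = $14,136.00
Paralegal: 117.3 × $130 = $15,249.00
Subtotal: $214,634.50
Write-off: 9.0 × $535 = $4,815.00
Total: $214,634.50 − $4,815.00 = $209,819.50

$209,819.50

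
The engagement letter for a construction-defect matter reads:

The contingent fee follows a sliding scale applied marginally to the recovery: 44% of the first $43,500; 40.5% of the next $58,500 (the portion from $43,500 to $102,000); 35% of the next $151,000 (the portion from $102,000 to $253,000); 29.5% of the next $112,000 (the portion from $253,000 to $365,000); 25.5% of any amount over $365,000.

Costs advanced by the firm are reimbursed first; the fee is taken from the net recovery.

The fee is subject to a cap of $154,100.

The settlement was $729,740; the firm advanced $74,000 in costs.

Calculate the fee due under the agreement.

Fee base (net of costs): $729,740 − $74,000 = $655,740
First $43,500 at 44% = $19,140.00
Next $58,500 at 40.5% = $23,692.50
Next $151,000 at 35% = $52,850.00
Next $112,000 at 29.5% = $33,040.00
Remaining $290,740 at 25.5% = $74,138.70
Fee: $19,140.00 + $23,692.50 + $52,850.00 + $33,040.00 + $74,138.70 = $202,861.20
$202,861.20 exceeds the $154,100 cap, so the fee is capped at $154,100.00.

$154,100.00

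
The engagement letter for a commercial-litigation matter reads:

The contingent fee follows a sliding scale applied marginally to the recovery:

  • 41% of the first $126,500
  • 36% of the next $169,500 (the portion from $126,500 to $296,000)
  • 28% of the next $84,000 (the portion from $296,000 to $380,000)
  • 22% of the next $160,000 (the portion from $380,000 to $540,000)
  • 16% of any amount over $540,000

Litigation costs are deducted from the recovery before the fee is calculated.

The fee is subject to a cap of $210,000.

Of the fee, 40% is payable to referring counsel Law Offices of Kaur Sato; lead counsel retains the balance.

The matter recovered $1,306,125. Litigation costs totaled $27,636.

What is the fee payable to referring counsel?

Fee base (net of costs): $1,306,125 − $27,636 = $1,278,489
First $126,500 at 41% = $51,865.00
Next $169,500 at 36% = $61,020.00
Next $84,000 at 28% = $23,520.00
Next $160,000 at 22% = $35,200.00
Remaining $738,489 at 16% = $118,158.24
Fee: $51,865.00 + $61,020.00 + $23,520.00 + $35,200.00 + $118,158.24 = $289,763.24
$289,763.24 exceeds the $210,000 cap, so the fee is capped at $210,000.00.
Referral share: 40% of $210,000.00 = $84,000.00; lead counsel retains $210,000.00 − $84,000.00 = $126,000.00.

$84,000.00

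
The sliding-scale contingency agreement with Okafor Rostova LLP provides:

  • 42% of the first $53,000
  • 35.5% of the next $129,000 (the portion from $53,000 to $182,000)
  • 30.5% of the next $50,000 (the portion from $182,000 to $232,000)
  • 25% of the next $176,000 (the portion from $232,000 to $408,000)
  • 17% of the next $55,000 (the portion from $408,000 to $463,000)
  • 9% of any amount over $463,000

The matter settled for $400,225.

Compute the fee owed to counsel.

First $53,000 at 42% = $22,260.00
Next $129,000 at 35.5% = $45,795.00
Next $50,000 at 30.5% = $15,250.00
Remaining $168,225 at 25% = $42,056.25
Fee: $22,260.00 + $45,795.00 + $15,250.00 + $42,056.25 = $125,361.25

$125,361.25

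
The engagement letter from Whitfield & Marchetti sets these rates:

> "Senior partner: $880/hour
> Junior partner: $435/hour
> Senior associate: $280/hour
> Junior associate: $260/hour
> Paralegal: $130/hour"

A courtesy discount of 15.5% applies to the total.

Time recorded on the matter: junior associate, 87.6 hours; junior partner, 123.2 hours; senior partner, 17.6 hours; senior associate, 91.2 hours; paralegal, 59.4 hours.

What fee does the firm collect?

$105,721.33

Senior partner: 17.6 × $880 = $15,488.00
Junior partner: 123.2 × $435 = $53,592.00
Senior associate: 91.2 × $280 = $25,536.00
Junior associate: 87.6 × $260 = $22,776.00
Paralegal: 59.4 × $130 = $7,722.00
Subtotal: $125,114.00
Less 15.5% discount: −$19,392.67
Total: $125,114.00 − $19,392.67 = $105,721.33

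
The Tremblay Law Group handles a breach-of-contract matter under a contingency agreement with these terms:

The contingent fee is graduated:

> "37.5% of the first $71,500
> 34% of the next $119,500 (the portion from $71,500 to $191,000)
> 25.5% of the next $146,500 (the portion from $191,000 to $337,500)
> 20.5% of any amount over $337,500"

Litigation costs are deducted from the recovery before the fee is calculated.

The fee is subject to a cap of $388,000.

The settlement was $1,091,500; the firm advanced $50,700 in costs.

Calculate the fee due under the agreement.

Fee base (net of costs): $1,091,500 − $50,700 = $1,040,800
First $71,500 at 37.5% = $26,812.50
Next $119,500 at 34% = $40,630.00
Next $146,500 at 25.5% = $37,357.50
Remaining $703,300 at 20.5% = $144,176.50
Fee: $26,812.50 + $40,630.00 + $37,357.50 + $144,176.50 = $248,976.50
$248,976.50 is under the $388,000 cap.

$248,976.50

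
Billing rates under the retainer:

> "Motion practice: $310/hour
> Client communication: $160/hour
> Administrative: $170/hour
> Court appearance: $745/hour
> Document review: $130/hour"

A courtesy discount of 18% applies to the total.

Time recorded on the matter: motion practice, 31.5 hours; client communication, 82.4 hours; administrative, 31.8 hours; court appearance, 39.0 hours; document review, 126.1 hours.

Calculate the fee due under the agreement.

$60,518.46

Motion practice: 31.5 × $310 = $9,765.00
Client communication: 82.4 × $160 = $13,184.00
Administrative: 31.8 × $170 = $5,406.00
Court appearance: 39.0 × $745 = $29,055.00
Document review: 126.1 × $130 = $16,393.00
Subtotal: $73,803.00
Less 18% discount: −$13,284.54
Total: $73,803.00 − $13,284.54 = $60,518.46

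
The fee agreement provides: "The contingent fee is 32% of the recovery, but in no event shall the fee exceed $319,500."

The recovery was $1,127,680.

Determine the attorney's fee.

$319,500.00

32% of $1,127,680 = $360,857.60
That exceeds the $319,500 cap, so the fee is capped at $319,500.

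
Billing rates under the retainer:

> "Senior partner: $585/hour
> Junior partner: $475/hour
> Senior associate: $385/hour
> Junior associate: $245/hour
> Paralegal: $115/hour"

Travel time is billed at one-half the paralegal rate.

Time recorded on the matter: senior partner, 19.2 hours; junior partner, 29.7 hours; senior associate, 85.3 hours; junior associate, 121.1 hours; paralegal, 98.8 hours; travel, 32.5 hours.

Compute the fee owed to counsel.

$101,080.25

Senior partner: 19.2 × $585 = $11,232.00
Junior partner: 29.7 × $475 = $14,107.50
Senior associate: 85.3 × $385 = $32,840.50
Junior associate: 121.1 × $245 = $29,669.50
Paralegal: 98.8 × $115 = $11,362.00
Subtotal: $11,232.00 + $14,107.50 + $32,840.50 + $29,669.50 + $11,362.00 = $99,211.50
Travel: 32.5 × ($115 ÷ 2) = 32.5 × $57.50 = $1,868.75
Total: $99,211.50 + $1,868.75 = $101,080.25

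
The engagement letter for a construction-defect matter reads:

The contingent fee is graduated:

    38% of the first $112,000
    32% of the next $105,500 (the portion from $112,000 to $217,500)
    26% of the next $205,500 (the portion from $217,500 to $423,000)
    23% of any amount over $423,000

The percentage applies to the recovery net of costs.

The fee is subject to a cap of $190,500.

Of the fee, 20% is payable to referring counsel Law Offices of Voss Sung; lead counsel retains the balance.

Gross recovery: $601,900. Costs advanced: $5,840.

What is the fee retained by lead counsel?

$135,643.04

Fee base (net of costs): $601,900 − $5,840 = $596,060
First $112,000 at 38% = $42,560.00
Next $105,500 at 32% = $33,760.00
Next $205,500 at 26% = $53,430.00
Remaining $173,060 at 23% = $39,803.80
Fee: $42,560.00 + $33,760.00 + $53,430.00 + $39,803.80 = $169,553.80
$169,553.80 is under the $190,500 cap.
Referral share: 20% of $169,553.80 = $33,910.76; lead counsel retains $169,553.80 − $33,910.76 = $135,643.04.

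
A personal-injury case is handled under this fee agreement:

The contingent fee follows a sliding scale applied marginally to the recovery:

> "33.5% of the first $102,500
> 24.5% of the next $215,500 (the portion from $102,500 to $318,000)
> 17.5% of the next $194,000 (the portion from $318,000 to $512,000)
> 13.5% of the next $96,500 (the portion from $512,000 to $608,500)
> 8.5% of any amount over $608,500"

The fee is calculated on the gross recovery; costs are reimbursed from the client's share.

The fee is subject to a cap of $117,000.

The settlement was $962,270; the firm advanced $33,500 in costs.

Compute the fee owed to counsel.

Fee base is the gross recovery, $962,270; costs are reimbursed separately.
First $102,500 at 33.5% = $34,337.50
Next $215,500 at 24.5% = $52,797.50
Next $194,000 at 17.5% = $33,950.00
Next $96,500 at 13.5% = $13,027.50
Remaining $353,770 at 8.5% = $30,070.45
Fee: $34,337.50 + $52,797.50 + $33,950.00 + $13,027.50 + $30,070.45 = $164,182.95
$164,182.95 exceeds the $117,000 cap, so the fee is capped at $117,000.00.

$117,000.00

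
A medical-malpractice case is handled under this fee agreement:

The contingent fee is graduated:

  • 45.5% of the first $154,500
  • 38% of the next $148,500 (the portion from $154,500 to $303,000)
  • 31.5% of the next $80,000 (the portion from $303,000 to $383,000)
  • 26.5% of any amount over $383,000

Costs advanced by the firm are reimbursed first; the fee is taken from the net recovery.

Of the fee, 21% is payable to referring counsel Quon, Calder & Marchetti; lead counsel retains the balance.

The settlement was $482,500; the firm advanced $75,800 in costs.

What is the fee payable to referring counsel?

$33,223.68

Fee base (net of costs): $482,500 − $75,800 = $406,700
First $154,500 at 45.5% = $70,297.50
Next $148,500 at 38% = $56,430.00
Next $80,000 at 31.5% = $25,200.00
Remaining $23,700 at 26.5% = $6,280.50
Fee: $70,297.50 + $56,430.00 + $25,200.00 + $6,280.50 = $158,208.00
Referral share: 21% of $158,208.00 = $33,223.68; lead counsel retains $158,208.00 − $33,223.68 = $124,984.32.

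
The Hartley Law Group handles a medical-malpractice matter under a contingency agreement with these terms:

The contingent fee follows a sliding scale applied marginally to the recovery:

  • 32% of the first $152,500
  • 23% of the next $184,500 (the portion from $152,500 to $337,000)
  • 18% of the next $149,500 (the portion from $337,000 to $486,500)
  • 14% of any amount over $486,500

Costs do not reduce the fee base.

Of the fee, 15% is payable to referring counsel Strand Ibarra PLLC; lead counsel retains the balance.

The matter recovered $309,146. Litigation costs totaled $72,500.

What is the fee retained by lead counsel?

$72,104.29

Fee base is the gross recovery, $309,146; costs are reimbursed separately.
First $152,500 at 32% = $48,800.00
Remaining $156,646 at 23% = $36,028.58
Fee: $48,800.00 + $36,028.58 = $84,828.58
Referral share: 15% of $84,828.58 = $12,724.29; lead counsel retains $84,828.58 − $12,724.29 = $72,104.29.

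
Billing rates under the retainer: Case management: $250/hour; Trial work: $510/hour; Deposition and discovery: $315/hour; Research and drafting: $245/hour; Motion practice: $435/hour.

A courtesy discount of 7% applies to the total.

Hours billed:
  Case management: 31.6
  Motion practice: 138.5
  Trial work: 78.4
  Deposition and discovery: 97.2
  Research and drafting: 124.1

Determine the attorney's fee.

$157,313.22

Case management: 31.6 × $250 = $7,900.00
Trial work: 78.4 × $510 = $39,984.00
Deposition and discovery: 97.2 × $315 = $30,618.00
Research and drafting: 124.1 × $245 = $30,404.50
Motion practice: 138.5 × $435 = $60,247.50
Subtotal: $169,154.00
Less 7% discount: −$11,840.78
Total: $169,154.00 − $11,840.78 = $157,313.22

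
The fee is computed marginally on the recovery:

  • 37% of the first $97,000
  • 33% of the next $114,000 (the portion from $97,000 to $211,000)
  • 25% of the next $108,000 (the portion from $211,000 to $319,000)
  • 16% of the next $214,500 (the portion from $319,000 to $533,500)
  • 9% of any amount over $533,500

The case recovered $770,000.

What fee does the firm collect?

First $97,000 at 37% = $35,890.00
Next $114,000 at 33% = $37,620.00
Next $108,000 at 25% = $27,000.00
Next $214,500 at 16% = $34,320.00
Remaining $236,500 at 9% = $21,285.00
Fee: $35,890.00 + $37,620.00 + $27,000.00 + $34,320.00 + $21,285.00 = $156,115.00

$156,115.00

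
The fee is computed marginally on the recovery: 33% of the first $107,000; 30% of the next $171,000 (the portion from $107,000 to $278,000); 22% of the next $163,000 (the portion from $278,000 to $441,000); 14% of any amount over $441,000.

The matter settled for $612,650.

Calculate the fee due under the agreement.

First $107,000 at 33% = $35,310.00
Next $171,000 at 30% = $51,300.00
Next $163,000 at 22% = $35,860.00
Remaining $171,650 at 14% = $24,031.00
Fee: $35,310.00 + $51,300.00 + $35,860.00 + $24,031.00 = $146,501.00

$146,501.00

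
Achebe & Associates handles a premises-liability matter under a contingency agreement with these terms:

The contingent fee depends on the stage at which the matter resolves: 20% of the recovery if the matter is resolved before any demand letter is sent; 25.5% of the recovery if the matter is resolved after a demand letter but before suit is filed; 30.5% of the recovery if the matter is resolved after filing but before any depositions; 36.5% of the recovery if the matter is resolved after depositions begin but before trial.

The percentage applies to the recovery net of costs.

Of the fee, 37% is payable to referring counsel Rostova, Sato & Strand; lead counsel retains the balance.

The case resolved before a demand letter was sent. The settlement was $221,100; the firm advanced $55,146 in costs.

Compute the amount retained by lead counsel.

$20,910.20

Fee base (net of costs): $221,100 − $55,146 = $165,954
The matter resolved before a demand letter was sent, so the 20% rate applies.
$165,954 × 20% = $33,190.80
Referral share: 37% of $33,190.80 = $12,280.60; lead counsel retains $33,190.80 − $12,280.60 = $20,910.20.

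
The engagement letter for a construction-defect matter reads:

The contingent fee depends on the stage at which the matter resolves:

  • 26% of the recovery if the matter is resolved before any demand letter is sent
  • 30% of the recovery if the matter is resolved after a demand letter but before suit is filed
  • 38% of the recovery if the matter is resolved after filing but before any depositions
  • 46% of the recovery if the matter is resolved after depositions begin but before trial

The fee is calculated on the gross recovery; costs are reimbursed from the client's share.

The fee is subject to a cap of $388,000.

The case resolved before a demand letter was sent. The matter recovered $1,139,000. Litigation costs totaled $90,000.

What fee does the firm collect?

$296,140.00

Fee base is the gross recovery, $1,139,000; costs are reimbursed separately.
The matter resolved before a demand letter was sent, so the 26% rate applies.
$1,139,000 × 26% = $296,140.00
$296,140.00 is under the $388,000 cap.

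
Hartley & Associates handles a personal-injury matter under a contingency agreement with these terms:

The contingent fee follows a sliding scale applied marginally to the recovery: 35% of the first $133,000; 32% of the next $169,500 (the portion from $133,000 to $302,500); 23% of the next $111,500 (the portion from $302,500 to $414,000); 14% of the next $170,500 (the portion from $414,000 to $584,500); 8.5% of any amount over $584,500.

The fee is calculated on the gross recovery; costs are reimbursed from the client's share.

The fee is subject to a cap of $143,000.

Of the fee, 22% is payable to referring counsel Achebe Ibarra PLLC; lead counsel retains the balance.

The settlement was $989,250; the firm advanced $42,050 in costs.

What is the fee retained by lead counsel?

$111,540.00

Fee base is the gross recovery, $989,250; costs are reimbursed separately.
First $133,000 at 35% = $46,550.00
Next $169,500 at 32% = $54,240.00
Next $111,500 at 23% = $25,645.00
Next $170,500 at 14% = $23,870.00
Remaining $404,750 at 8.5% = $34,403.75
Fee: $46,550.00 + $54,240.00 + $25,645.00 + $23,870.00 + $34,403.75 = $184,708.75
$184,708.75 exceeds the $143,000 cap, so the fee is capped at $143,000.00.
Referral share: 22% of $143,000.00 = $31,460.00; lead counsel retains $143,000.00 − $31,460.00 = $111,540.00.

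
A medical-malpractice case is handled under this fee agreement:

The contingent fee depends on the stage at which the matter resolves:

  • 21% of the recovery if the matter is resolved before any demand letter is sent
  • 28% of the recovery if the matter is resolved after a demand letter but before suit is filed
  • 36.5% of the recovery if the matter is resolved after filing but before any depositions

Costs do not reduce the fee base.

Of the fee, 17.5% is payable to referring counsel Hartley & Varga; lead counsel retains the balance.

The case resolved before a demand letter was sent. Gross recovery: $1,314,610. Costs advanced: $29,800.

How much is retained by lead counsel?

$227,756.18

Fee base is the gross recovery, $1,314,610; costs are reimbursed separately.
The matter resolved before a demand letter was sent, so the 21% rate applies.
$1,314,610 × 21% = $276,068.10
Referral share: 17.5% of $276,068.10 = $48,311.92; lead counsel retains $276,068.10 − $48,311.92 = $227,756.18.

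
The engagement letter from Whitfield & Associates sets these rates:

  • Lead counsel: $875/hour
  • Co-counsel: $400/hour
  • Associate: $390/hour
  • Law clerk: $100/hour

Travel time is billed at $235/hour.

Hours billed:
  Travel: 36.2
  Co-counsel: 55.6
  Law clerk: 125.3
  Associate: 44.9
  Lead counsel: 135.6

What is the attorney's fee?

Lead counsel: 135.6 × $875 = $118,650.00
Co-counsel: 55.6 × $400 = $22,240.00
Associate: 44.9 × $390 = $17,511.00
Law clerk: 125.3 × $100 = $12,530.00
Subtotal: $118,650.00 + $22,240.00 + $17,511.00 + $12,530.00 = $170,931.00
Travel: 36.2 × $235 = $8,507.00
Total: $170,931.00 + $8,507.00 = $179,438.00

$179,438.00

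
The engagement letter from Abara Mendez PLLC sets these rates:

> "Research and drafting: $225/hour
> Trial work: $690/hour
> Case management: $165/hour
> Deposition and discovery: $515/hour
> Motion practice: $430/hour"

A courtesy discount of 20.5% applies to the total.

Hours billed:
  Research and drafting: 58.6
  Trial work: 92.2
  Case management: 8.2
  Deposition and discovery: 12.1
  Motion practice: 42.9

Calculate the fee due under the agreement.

Research and drafting: 58.6 × $225 = $13,185.00
Trial work: 92.2 × $690 = $63,618.00
Case management: 8.2 × $165 = $1,353.00
Deposition and discovery: 12.1 × $515 = $6,231.50
Motion practice: 42.9 × $430 = $18,447.00
Subtotal: $102,834.50
Less 20.5% discount: −$21,081.07
Total: $102,834.50 − $21,081.07 = $81,753.43

$81,753.43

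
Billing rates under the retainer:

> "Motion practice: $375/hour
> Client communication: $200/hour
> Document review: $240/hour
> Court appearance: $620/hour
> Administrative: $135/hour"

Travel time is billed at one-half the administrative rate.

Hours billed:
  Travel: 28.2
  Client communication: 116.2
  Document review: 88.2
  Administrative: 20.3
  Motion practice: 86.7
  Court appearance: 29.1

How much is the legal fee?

Motion practice: 86.7 × $375 = $32,512.50
Client communication: 116.2 × $200 = $23,240.00
Document review: 88.2 × $240 = $21,168.00
Court appearance: 29.1 × $620 = $18,042.00
Administrative: 20.3 × $135 = $2,740.50
Subtotal: $32,512.50 + $23,240.00 + $21,168.00 + $18,042.00 + $2,740.50 = $97,703.00
Travel: 28.2 × ($135 ÷ 2) = 28.2 × $67.50 = $1,903.50
Total: $97,703.00 + $1,903.50 = $99,606.50

$99,606.50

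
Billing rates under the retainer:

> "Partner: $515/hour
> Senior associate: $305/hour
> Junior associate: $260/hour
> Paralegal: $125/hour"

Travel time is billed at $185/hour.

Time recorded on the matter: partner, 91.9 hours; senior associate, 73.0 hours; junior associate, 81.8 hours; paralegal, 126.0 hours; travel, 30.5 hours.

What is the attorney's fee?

$112,254.00

Partner: 91.9 × $515 = $47,328.50
Senior associate: 73.0 × $305 = $22,265.00
Junior associate: 81.8 × $260 = $21,268.00
Paralegal: 126.0 × $125 = $15,750.00
Subtotal: $47,328.50 + $22,265.00 + $21,268.00 + $15,750.00 = $106,611.50
Travel: 30.5 × $185 = $5,642.50
Total: $106,611.50 + $5,642.50 = $112,254.00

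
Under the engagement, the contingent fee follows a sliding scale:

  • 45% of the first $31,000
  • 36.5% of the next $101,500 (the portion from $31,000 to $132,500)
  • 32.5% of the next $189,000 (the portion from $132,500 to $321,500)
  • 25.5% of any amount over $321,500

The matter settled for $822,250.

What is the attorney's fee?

First $31,000 at 45% = $13,950.00
Next $101,500 at 36.5% = $37,047.50
Next $189,000 at 32.5% = $61,425.00
Remaining $500,750 at 25.5% = $127,691.25
Fee: $13,950.00 + $37,047.50 + $61,425.00 + $127,691.25 = $240,113.75

$240,113.75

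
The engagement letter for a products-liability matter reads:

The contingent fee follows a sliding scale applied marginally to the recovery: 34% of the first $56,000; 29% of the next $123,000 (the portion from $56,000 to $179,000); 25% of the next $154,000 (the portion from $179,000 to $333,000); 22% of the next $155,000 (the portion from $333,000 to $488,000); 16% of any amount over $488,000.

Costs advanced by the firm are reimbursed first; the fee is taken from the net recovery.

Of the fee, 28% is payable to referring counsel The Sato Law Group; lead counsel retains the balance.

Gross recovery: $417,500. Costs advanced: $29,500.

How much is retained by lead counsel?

$75,823.20

Fee base (net of costs): $417,500 − $29,500 = $388,000
First $56,000 at 34% = $19,040.00
Next $123,000 at 29% = $35,670.00
Next $154,000 at 25% = $38,500.00
Remaining $55,000 at 22% = $12,100.00
Fee: $19,040.00 + $35,670.00 + $38,500.00 + $12,100.00 = $105,310.00
Referral share: 28% of $105,310.00 = $29,486.80; lead counsel retains $105,310.00 − $29,486.80 = $75,823.20.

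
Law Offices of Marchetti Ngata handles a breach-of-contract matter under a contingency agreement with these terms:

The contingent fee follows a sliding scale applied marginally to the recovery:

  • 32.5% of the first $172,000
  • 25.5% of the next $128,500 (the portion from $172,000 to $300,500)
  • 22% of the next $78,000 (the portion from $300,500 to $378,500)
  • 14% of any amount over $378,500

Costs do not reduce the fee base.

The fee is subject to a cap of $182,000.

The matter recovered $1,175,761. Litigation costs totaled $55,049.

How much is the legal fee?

Fee base is the gross recovery, $1,175,761; costs are reimbursed separately.
First $172,000 at 32.5% = $55,900.00
Next $128,500 at 25.5% = $32,767.50
Next $78,000 at 22% = $17,160.00
Remaining $797,261 at 14% = $111,616.54
Fee: $55,900.00 + $32,767.50 + $17,160.00 + $111,616.54 = $217,444.04
$217,444.04 exceeds the $182,000 cap, so the fee is capped at $182,000.00.

$182,000.00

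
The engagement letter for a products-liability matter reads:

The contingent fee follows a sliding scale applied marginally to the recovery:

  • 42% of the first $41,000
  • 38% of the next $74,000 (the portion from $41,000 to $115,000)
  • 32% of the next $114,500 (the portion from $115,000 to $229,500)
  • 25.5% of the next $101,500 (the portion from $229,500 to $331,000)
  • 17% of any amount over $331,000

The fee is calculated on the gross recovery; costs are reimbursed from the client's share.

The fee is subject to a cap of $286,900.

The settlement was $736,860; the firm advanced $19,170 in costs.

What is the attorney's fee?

Fee base is the gross recovery, $736,860; costs are reimbursed separately.
First $41,000 at 42% = $17,220.00
Next $74,000 at 38% = $28,120.00
Next $114,500 at 32% = $36,640.00
Next $101,500 at 25.5% = $25,882.50
Remaining $405,860 at 17% = $68,996.20
Fee: $17,220.00 + $28,120.00 + $36,640.00 + $25,882.50 + $68,996.20 = $176,858.70
$176,858.70 is under the $286,900 cap.

$176,858.70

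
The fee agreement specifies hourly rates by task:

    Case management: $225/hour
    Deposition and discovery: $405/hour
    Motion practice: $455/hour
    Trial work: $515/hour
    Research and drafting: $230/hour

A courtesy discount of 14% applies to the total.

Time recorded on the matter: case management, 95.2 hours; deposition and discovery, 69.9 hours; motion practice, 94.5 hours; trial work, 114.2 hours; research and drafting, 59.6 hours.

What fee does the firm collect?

Case management: 95.2 × $225 = $21,420.00
Deposition and discovery: 69.9 × $405 = $28,309.50
Motion practice: 94.5 × $455 = $42,997.50
Trial work: 114.2 × $515 = $58,813.00
Research and drafting: 59.6 × $230 = $13,708.00
Subtotal: $165,248.00
Less 14% discount: −$23,134.72
Total: $165,248.00 − $23,134.72 = $142,113.28

$142,113.28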